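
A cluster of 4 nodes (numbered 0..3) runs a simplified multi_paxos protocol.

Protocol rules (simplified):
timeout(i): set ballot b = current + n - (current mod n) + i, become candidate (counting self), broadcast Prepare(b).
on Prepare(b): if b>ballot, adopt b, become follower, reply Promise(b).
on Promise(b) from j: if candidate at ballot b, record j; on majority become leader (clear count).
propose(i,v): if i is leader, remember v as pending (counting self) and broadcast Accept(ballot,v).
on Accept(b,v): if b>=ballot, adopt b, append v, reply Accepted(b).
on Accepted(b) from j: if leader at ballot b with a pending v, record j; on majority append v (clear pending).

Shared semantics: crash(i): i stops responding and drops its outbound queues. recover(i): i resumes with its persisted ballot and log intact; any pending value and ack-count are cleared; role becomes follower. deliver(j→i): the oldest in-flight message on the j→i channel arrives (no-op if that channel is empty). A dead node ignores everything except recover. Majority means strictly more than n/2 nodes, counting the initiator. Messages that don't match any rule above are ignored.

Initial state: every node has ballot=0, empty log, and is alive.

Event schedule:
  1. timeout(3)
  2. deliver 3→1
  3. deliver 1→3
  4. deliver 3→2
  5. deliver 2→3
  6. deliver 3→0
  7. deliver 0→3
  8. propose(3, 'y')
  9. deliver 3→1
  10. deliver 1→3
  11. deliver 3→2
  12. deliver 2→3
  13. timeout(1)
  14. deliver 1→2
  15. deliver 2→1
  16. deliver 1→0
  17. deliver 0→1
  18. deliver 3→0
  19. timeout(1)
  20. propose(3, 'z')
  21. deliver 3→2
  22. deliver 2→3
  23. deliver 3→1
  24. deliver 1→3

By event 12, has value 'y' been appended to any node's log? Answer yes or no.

yes

[1] timeout(3) → N3(cand b7 [-])
[2] deliver 3→1 → N1(foll b7 [-])
[3] deliver 1→3 → ∅
[4] deliver 3→2 → N2(foll b7 [-])
[5] deliver 2→3 → N3(lead b7 [-])
[6] deliver 3→0 → N0(foll b7 [-])
[7] deliver 0→3 → ∅
[8] propose(3,'y') → ∅
[9] deliver 3→1 → N1(foll b7 [y])
[10] deliver 1→3 → ∅
[11] deliver 3→2 → N2(foll b7 [y])
[12] deliver 2→3 → N3(lead b7 [y])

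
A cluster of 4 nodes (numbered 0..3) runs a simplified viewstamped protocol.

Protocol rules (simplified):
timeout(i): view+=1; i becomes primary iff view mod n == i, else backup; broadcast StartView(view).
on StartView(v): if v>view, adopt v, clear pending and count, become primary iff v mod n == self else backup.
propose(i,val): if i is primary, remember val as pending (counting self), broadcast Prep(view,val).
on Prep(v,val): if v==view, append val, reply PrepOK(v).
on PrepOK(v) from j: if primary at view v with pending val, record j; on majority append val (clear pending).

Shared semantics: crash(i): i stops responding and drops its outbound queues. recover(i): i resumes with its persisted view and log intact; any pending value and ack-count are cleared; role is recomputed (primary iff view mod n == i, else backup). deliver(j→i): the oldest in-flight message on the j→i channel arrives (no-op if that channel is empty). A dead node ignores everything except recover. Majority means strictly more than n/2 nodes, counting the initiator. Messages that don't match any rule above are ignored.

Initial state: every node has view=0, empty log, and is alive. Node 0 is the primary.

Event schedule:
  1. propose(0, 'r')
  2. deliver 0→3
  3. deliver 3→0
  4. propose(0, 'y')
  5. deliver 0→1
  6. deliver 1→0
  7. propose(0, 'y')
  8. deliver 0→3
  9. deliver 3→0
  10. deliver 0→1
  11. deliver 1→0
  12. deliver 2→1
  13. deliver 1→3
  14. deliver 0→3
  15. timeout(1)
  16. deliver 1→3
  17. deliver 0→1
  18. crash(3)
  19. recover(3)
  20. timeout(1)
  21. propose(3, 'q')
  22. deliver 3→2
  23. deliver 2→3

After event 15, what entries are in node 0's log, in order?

y

[1] propose(0,'r') → ∅
[2] deliver 0→3 → N3(back v0 [r])
[3] deliver 3→0 → ∅
[4] propose(0,'y') → ∅
[5] deliver 0→1 → N1(back v0 [r])
[6] deliver 1→0 → ∅
[7] propose(0,'y') → ∅
[8] deliver 0→3 → N3(back v0 [r,y])
[9] deliver 3→0 → ∅
[10] deliver 0→1 → N1(back v0 [r,y])
[11] deliver 1→0 → N0(prim v0 [y])
[12] deliver 2→1 → ∅
[13] deliver 1→3 → ∅
[14] deliver 0→3 → N3(back v0 [r,y,y])
[15] timeout(1) → N1(prim v1 [r,y])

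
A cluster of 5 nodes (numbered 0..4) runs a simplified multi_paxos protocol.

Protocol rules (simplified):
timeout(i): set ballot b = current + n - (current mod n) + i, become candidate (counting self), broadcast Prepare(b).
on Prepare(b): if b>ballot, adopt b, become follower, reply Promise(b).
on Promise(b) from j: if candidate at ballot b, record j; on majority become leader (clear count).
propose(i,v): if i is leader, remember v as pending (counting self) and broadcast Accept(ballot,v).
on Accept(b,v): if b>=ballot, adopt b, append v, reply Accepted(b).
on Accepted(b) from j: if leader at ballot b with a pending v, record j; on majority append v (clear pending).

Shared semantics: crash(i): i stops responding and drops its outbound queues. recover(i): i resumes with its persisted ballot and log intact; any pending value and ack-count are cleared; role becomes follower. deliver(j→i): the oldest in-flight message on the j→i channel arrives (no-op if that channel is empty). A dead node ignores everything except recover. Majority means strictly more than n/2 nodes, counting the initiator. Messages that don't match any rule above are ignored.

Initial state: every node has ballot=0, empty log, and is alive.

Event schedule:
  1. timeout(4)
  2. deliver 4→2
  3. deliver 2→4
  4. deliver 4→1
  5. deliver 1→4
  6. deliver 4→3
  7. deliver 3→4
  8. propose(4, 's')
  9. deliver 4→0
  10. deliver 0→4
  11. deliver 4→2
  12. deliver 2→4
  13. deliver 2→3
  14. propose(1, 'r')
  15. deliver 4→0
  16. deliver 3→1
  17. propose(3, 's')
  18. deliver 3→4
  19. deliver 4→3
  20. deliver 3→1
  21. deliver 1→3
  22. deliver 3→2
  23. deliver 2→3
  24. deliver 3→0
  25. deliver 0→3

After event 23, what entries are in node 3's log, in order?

[1] timeout(4) → N4(cand b9 [-])
[2] deliver 4→2 → N2(foll b9 [-])
[3] deliver 2→4 → ∅
[4] deliver 4→1 → N1(foll b9 [-])
[5] deliver 1→4 → N4(lead b9 [-])
[6] deliver 4→3 → N3(foll b9 [-])
[7] deliver 3→4 → ∅
[8] propose(4,'s') → ∅
[9] deliver 4→0 → N0(foll b9 [-])
[10] deliver 0→4 → ∅
[11] deliver 4→2 → N2(foll b9 [s])
[12] deliver 2→4 → ∅
[13] deliver 2→3 → ∅
[14] propose(1,'r') → ∅
[15] deliver 4→0 → N0(foll b9 [s])
[16] deliver 3→1 → ∅
[17] propose(3,'s') → ∅
[18] deliver 3→4 → ∅
[19] deliver 4→3 → N3(foll b9 [s])
[20] deliver 3→1 → ∅
[21] deliver 1→3 → ∅
[22] deliver 3→2 → ∅
[23] deliver 2→3 → ∅

s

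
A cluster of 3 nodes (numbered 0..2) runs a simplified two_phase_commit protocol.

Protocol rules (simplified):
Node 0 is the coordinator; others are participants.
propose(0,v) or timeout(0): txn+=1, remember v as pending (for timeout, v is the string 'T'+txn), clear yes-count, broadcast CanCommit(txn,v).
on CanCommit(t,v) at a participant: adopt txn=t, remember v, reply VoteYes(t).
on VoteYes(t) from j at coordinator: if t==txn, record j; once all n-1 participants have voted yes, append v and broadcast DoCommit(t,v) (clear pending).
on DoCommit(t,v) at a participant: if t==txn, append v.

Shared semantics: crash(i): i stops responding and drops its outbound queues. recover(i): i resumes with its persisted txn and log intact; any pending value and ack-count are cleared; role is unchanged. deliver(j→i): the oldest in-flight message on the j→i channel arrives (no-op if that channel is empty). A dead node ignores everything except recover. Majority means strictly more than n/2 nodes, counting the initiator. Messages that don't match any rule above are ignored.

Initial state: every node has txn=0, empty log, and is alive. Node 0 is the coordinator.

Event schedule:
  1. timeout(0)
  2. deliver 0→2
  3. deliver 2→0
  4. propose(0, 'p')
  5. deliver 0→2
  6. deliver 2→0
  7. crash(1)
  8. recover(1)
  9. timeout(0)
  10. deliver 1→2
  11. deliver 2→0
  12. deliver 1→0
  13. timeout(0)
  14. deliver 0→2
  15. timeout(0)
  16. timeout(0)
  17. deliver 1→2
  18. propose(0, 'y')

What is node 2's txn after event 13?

1. timeout(0):  <0:coor t1 ->
2. deliver 0→2:  <2:part t1 ->
3. deliver 2→0:  nop
4. propose(0,'p'):  <0:coor t2 ->
5. deliver 0→2:  <2:part t2 ->
6. deliver 2→0:  nop
7. crash(1):  <1:✗part t0 ->
8. recover(1):  <1:part t0 ->
9. timeout(0):  <0:coor t3 ->
10. deliver 1→2:  nop
11. deliver 2→0:  nop
12. deliver 1→0:  nop
13. timeout(0):  <0:coor t4 ->

2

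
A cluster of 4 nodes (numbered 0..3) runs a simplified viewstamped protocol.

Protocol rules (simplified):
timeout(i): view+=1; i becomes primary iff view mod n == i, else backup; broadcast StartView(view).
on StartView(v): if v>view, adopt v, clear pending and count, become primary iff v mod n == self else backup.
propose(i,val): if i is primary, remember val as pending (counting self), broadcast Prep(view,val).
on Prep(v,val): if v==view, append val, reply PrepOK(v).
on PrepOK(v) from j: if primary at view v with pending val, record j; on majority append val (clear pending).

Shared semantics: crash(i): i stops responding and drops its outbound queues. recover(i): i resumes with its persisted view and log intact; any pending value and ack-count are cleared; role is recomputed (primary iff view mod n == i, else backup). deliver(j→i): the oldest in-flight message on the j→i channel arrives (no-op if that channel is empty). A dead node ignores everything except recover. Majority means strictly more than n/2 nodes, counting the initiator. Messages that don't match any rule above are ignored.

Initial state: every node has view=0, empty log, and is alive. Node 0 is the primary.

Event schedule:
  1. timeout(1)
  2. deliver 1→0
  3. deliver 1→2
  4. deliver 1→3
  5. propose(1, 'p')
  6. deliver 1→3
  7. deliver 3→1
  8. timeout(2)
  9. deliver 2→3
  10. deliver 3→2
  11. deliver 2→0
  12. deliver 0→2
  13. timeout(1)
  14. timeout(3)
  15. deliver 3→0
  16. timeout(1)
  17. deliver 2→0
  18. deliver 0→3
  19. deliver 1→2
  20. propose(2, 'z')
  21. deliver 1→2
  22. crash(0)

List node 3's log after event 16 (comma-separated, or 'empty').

p

e1 timeout(1): 1[prim,v=1,-]
e2 deliver 1→0: 0[back,v=1,-]
e3 deliver 1→2: 2[back,v=1,-]
e4 deliver 1→3: 3[back,v=1,-]
e5 propose(1,'p'): ·
e6 deliver 1→3: 3[back,v=1,p]
e7 deliver 3→1: ·
e8 timeout(2): 2[prim,v=2,-]
e9 deliver 2→3: 3[back,v=2,p]
e10 deliver 3→2: ·
e11 deliver 2→0: 0[back,v=2,-]
e12 deliver 0→2: ·
e13 timeout(1): 1[back,v=2,-]
e14 timeout(3): 3[prim,v=3,p]
e15 deliver 3→0: 0[back,v=3,-]
e16 timeout(1): 1[back,v=3,-]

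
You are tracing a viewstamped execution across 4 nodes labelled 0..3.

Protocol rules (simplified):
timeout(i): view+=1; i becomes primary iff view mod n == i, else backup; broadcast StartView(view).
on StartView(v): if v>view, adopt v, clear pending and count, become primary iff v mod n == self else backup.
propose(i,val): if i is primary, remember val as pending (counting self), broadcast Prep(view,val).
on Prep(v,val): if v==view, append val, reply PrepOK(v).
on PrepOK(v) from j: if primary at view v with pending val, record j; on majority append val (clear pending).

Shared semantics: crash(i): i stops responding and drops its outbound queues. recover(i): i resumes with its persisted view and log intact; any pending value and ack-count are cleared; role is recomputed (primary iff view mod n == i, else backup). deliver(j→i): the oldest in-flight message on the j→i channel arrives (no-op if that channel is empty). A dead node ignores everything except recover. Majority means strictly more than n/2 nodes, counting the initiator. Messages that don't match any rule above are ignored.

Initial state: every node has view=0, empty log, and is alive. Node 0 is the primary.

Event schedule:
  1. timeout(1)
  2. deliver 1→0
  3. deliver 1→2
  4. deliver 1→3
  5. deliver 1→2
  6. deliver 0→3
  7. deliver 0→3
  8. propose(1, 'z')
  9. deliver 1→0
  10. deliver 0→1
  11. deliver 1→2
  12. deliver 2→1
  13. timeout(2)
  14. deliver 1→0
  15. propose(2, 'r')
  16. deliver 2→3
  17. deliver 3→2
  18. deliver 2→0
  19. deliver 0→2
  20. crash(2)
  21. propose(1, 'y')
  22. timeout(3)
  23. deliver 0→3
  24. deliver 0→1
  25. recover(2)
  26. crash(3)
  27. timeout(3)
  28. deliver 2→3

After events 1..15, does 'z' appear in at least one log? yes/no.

1. timeout(1):  <1:prim v1 ->
2. deliver 1→0:  <0:back v1 ->
3. deliver 1→2:  <2:back v1 ->
4. deliver 1→3:  <3:back v1 ->
5. deliver 1→2:  nop
6. deliver 0→3:  nop
7. deliver 0→3:  nop
8. propose(1,'z'):  nop
9. deliver 1→0:  <0:back v1 z>
10. deliver 0→1:  nop
11. deliver 1→2:  <2:back v1 z>
12. deliver 2→1:  <1:prim v1 z>
13. timeout(2):  <2:prim v2 z>
14. deliver 1→0:  nop
15. propose(2,'r'):  nop

yes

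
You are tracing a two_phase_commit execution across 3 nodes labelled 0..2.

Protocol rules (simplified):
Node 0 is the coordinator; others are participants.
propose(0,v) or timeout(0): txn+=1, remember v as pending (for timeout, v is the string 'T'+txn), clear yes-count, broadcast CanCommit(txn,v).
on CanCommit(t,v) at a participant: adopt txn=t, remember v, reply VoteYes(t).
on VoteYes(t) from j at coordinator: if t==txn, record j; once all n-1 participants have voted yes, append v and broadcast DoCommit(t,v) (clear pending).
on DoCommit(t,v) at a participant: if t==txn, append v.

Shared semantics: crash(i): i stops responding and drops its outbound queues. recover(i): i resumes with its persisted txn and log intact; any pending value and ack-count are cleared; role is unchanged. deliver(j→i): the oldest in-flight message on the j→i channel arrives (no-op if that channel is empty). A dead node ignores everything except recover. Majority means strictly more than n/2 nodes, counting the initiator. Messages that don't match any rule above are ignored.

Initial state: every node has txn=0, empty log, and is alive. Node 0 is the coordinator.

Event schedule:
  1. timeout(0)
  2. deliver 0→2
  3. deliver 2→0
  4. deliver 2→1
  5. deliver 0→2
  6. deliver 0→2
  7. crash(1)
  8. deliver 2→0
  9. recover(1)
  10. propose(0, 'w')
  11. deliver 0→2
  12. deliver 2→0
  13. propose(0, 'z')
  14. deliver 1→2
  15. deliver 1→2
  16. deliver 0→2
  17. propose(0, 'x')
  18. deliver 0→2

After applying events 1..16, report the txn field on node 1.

e1 timeout(0): 0[coor,t=1,-]
e2 deliver 0→2: 2[part,t=1,-]
e3 deliver 2→0: ·
e4 deliver 2→1: ·
e5 deliver 0→2: ·
e6 deliver 0→2: ·
e7 crash(1): 1[✗part,t=0,-]
e8 deliver 2→0: ·
e9 recover(1): 1[part,t=0,-]
e10 propose(0,'w'): 0[coor,t=2,-]
e11 deliver 0→2: 2[part,t=2,-]
e12 deliver 2→0: ·
e13 propose(0,'z'): 0[coor,t=3,-]
e14 deliver 1→2: ·
e15 deliver 1→2: ·
e16 deliver 0→2: 2[part,t=3,-]

0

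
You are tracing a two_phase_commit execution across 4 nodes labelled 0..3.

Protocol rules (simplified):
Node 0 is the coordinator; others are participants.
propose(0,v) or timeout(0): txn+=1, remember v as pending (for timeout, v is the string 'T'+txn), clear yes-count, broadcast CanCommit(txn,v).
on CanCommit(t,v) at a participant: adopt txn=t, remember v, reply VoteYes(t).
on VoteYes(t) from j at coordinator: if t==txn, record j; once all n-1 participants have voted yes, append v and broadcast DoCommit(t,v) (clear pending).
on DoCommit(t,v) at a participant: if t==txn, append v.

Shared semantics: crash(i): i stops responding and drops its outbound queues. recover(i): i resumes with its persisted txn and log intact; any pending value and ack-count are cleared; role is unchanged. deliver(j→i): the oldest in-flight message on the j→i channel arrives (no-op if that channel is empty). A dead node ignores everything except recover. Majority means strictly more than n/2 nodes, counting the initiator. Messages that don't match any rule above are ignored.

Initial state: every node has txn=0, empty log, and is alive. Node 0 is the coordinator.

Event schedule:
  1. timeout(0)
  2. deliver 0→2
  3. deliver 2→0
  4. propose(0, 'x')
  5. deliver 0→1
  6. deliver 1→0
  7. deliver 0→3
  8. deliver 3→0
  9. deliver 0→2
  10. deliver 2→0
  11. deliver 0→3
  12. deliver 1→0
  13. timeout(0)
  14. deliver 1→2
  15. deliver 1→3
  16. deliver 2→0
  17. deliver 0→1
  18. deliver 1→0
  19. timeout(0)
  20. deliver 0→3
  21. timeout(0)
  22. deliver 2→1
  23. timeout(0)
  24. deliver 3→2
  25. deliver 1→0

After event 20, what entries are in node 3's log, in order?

empty

step 1 timeout(0): 0={coor,t=1,log=-}
step 2 deliver 0→2: 2={part,t=1,log=-}
step 3 deliver 2→0: —
step 4 propose(0,'x'): 0={coor,t=2,log=-}
step 5 deliver 0→1: 1={part,t=1,log=-}
step 6 deliver 1→0: —
step 7 deliver 0→3: 3={part,t=1,log=-}
step 8 deliver 3→0: —
step 9 deliver 0→2: 2={part,t=2,log=-}
step 10 deliver 2→0: —
step 11 deliver 0→3: 3={part,t=2,log=-}
step 12 deliver 1→0: —
step 13 timeout(0): 0={coor,t=3,log=-}
step 14 deliver 1→2: —
step 15 deliver 1→3: —
step 16 deliver 2→0: —
step 17 deliver 0→1: 1={part,t=2,log=-}
step 18 deliver 1→0: —
step 19 timeout(0): 0={coor,t=4,log=-}
step 20 deliver 0→3: 3={part,t=3,log=-}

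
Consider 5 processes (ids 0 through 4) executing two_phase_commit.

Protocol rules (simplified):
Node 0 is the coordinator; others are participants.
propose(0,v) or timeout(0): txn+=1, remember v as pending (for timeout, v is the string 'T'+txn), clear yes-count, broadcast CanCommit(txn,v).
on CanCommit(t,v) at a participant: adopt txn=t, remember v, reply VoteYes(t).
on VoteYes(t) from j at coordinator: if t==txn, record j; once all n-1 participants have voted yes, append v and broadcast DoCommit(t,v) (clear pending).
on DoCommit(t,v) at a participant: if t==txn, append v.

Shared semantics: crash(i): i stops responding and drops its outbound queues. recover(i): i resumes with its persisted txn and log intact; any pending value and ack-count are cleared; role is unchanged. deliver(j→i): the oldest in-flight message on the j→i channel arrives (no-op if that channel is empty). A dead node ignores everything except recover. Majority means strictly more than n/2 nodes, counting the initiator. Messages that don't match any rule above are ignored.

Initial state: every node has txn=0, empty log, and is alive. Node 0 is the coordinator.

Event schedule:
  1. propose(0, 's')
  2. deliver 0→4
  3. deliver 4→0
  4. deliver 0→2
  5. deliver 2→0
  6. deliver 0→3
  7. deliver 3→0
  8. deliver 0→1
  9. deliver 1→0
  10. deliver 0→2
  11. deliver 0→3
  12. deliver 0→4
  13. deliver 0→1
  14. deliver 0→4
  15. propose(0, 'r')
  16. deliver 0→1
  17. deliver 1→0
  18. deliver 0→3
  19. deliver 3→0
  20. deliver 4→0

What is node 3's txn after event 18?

2

e1 propose(0,'s'): 0[coor,t=1,-]
e2 deliver 0→4: 4[part,t=1,-]
e3 deliver 4→0: ·
e4 deliver 0→2: 2[part,t=1,-]
e5 deliver 2→0: ·
e6 deliver 0→3: 3[part,t=1,-]
e7 deliver 3→0: ·
e8 deliver 0→1: 1[part,t=1,-]
e9 deliver 1→0: 0[coor,t=1,s]
e10 deliver 0→2: 2[part,t=1,s]
e11 deliver 0→3: 3[part,t=1,s]
e12 deliver 0→4: 4[part,t=1,s]
e13 deliver 0→1: 1[part,t=1,s]
e14 deliver 0→4: ·
e15 propose(0,'r'): 0[coor,t=2,s]
e16 deliver 0→1: 1[part,t=2,s]
e17 deliver 1→0: ·
e18 deliver 0→3: 3[part,t=2,s]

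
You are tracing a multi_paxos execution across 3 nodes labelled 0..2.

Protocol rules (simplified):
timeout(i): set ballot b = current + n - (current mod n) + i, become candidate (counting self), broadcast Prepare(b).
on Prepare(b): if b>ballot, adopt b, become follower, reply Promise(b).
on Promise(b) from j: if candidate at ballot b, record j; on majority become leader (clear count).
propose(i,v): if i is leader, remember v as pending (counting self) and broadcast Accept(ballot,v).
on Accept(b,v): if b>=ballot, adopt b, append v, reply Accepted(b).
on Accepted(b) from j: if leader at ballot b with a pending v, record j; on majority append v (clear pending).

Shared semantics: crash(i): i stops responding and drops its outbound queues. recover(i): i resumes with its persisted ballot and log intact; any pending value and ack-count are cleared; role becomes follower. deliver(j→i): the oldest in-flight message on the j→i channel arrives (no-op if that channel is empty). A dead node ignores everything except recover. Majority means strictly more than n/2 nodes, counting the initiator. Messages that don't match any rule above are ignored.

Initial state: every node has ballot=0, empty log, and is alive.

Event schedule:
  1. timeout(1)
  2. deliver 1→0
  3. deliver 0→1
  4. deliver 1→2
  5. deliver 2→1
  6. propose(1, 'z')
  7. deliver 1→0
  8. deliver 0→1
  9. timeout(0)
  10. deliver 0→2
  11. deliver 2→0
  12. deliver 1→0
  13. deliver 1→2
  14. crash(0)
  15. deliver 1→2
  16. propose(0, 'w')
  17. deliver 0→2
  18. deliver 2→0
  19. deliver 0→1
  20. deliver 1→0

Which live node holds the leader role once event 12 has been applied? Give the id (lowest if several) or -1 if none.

step 1 timeout(1): 1={cand,b=4,log=-}
step 2 deliver 1→0: 0={foll,b=4,log=-}
step 3 deliver 0→1: 1={lead,b=4,log=-}
step 4 deliver 1→2: 2={foll,b=4,log=-}
step 5 deliver 2→1: —
step 6 propose(1,'z'): —
step 7 deliver 1→0: 0={foll,b=4,log=z}
step 8 deliver 0→1: 1={lead,b=4,log=z}
step 9 timeout(0): 0={cand,b=6,log=z}
step 10 deliver 0→2: 2={foll,b=6,log=-}
step 11 deliver 2→0: 0={lead,b=6,log=z}
step 12 deliver 1→0: —

0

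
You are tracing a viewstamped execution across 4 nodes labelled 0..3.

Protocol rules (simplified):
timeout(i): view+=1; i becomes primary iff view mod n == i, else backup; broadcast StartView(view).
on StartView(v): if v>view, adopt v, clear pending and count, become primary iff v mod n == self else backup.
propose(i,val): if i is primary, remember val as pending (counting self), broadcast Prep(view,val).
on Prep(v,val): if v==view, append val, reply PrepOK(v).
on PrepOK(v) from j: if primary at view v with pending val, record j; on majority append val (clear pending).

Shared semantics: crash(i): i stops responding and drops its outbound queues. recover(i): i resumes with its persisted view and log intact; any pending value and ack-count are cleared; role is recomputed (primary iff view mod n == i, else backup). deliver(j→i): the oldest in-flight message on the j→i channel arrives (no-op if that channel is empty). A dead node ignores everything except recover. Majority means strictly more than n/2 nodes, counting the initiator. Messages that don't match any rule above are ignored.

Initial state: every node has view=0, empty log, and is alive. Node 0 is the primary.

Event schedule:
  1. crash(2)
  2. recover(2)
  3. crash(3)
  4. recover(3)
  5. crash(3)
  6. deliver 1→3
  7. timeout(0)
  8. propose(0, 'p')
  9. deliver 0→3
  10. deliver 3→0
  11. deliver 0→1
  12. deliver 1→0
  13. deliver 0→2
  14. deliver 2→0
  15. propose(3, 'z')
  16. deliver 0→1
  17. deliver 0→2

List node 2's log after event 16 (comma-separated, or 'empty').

empty

1. crash(2):  <2:✗back v0 ->
2. recover(2):  <2:back v0 ->
3. crash(3):  <3:✗back v0 ->
4. recover(3):  <3:back v0 ->
5. crash(3):  <3:✗back v0 ->
6. deliver 1→3:  nop
7. timeout(0):  <0:back v1 ->
8. propose(0,'p'):  nop
9. deliver 0→3:  nop
10. deliver 3→0:  nop
11. deliver 0→1:  <1:prim v1 ->
12. deliver 1→0:  nop
13. deliver 0→2:  <2:back v1 ->
14. deliver 2→0:  nop
15. propose(3,'z'):  nop
16. deliver 0→1:  nop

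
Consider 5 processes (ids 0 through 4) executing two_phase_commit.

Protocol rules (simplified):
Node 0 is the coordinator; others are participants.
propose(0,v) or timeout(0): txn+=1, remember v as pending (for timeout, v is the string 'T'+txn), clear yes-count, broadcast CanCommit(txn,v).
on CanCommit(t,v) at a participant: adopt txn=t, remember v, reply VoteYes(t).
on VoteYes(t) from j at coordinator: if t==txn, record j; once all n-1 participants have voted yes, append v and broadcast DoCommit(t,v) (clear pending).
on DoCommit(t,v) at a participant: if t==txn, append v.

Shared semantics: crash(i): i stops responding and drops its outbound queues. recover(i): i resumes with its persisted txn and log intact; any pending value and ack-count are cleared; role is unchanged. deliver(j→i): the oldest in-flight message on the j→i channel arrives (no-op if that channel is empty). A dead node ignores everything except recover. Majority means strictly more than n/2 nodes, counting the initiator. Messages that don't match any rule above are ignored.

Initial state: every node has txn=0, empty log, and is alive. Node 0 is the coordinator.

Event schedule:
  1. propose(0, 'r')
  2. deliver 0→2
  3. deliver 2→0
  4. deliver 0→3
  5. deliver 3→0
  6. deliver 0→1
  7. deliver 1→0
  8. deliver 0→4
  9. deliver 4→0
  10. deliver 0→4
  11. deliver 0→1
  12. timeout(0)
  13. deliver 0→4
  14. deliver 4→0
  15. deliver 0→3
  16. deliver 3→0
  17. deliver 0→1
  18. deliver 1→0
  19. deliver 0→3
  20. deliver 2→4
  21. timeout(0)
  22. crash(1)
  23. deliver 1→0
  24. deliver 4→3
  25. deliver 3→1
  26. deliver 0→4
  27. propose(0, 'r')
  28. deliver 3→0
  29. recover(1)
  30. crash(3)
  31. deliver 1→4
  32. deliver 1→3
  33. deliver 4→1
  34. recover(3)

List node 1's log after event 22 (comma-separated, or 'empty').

[1] propose(0,'r') → N0(coor t1 [-])
[2] deliver 0→2 → N2(part t1 [-])
[3] deliver 2→0 → ∅
[4] deliver 0→3 → N3(part t1 [-])
[5] deliver 3→0 → ∅
[6] deliver 0→1 → N1(part t1 [-])
[7] deliver 1→0 → ∅
[8] deliver 0→4 → N4(part t1 [-])
[9] deliver 4→0 → N0(coor t1 [r])
[10] deliver 0→4 → N4(part t1 [r])
[11] deliver 0→1 → N1(part t1 [r])
[12] timeout(0) → N0(coor t2 [r])
[13] deliver 0→4 → N4(part t2 [r])
[14] deliver 4→0 → ∅
[15] deliver 0→3 → N3(part t1 [r])
[16] deliver 3→0 → ∅
[17] deliver 0→1 → N1(part t2 [r])
[18] deliver 1→0 → ∅
[19] deliver 0→3 → N3(part t2 [r])
[20] deliver 2→4 → ∅
[21] timeout(0) → N0(coor t3 [r])
[22] crash(1) → N1(✗part t2 [r])

r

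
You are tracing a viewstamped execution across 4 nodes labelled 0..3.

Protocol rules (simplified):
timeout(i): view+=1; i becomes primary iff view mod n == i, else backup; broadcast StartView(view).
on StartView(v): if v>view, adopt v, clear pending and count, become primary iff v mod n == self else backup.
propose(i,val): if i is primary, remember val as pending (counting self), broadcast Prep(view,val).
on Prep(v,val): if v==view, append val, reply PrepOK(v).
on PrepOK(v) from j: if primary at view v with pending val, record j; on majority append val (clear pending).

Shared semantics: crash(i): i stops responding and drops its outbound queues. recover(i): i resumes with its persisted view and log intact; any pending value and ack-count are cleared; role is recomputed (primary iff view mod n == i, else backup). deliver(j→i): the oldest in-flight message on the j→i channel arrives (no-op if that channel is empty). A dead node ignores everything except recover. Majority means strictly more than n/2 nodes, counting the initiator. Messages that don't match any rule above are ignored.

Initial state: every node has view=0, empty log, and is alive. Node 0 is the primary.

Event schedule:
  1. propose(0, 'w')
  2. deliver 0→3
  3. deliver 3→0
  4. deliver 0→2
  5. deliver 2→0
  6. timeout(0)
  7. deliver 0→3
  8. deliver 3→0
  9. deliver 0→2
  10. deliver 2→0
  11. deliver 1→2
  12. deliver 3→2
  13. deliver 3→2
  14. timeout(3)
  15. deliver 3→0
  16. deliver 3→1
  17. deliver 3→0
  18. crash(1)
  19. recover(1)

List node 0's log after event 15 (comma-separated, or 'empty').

w

e1 propose(0,'w'): ·
e2 deliver 0→3: 3[back,v=0,w]
e3 deliver 3→0: ·
e4 deliver 0→2: 2[back,v=0,w]
e5 deliver 2→0: 0[prim,v=0,w]
e6 timeout(0): 0[back,v=1,w]
e7 deliver 0→3: 3[back,v=1,w]
e8 deliver 3→0: ·
e9 deliver 0→2: 2[back,v=1,w]
e10 deliver 2→0: ·
e11 deliver 1→2: ·
e12 deliver 3→2: ·
e13 deliver 3→2: ·
e14 timeout(3): 3[back,v=2,w]
e15 deliver 3→0: 0[back,v=2,w]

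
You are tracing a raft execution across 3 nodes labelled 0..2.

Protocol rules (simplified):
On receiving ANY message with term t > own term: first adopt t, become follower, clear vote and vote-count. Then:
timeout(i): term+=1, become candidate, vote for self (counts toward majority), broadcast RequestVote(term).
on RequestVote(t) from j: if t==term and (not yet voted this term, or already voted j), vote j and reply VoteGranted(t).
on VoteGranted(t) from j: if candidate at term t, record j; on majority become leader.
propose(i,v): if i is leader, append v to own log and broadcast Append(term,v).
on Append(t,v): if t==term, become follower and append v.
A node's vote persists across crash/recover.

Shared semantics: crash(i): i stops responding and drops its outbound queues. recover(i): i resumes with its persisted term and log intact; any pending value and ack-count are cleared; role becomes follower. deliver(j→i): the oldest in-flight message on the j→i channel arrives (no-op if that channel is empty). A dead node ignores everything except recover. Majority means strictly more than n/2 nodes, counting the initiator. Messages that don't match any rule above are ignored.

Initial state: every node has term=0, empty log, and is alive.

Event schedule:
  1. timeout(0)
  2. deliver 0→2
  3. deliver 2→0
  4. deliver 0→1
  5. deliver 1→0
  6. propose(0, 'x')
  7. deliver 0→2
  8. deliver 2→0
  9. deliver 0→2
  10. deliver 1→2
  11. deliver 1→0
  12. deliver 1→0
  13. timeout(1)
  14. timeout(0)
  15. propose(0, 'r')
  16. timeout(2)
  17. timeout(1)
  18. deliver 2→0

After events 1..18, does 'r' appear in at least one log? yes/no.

no

[1] timeout(0) → N0(cand t1 [-])
[2] deliver 0→2 → N2(foll t1 [-])
[3] deliver 2→0 → N0(lead t1 [-])
[4] deliver 0→1 → N1(foll t1 [-])
[5] deliver 1→0 → ∅
[6] propose(0,'x') → N0(lead t1 [x])
[7] deliver 0→2 → N2(foll t1 [x])
[8] deliver 2→0 → ∅
[9] deliver 0→2 → ∅
[10] deliver 1→2 → ∅
[11] deliver 1→0 → ∅
[12] deliver 1→0 → ∅
[13] timeout(1) → N1(cand t2 [-])
[14] timeout(0) → N0(cand t2 [x])
[15] propose(0,'r') → ∅
[16] timeout(2) → N2(cand t2 [x])
[17] timeout(1) → N1(cand t3 [-])
[18] deliver 2→0 → ∅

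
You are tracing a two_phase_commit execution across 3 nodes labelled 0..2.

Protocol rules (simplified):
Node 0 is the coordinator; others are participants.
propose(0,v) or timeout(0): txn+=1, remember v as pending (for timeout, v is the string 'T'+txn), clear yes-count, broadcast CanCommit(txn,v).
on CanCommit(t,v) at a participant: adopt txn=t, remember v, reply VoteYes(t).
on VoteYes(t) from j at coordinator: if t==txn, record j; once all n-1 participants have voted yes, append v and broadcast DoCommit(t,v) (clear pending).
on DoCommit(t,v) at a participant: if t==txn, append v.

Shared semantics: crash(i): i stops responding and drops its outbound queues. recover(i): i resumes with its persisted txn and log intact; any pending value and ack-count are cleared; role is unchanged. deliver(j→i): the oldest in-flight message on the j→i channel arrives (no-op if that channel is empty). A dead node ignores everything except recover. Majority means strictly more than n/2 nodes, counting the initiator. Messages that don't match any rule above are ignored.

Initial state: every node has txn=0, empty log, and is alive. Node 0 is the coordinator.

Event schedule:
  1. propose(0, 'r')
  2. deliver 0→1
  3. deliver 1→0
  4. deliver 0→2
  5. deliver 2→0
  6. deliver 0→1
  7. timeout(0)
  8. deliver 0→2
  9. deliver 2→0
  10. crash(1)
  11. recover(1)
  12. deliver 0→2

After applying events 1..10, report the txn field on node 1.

after 1 — propose(0,'r'): n0:coor/t1/[-]
after 2 — deliver 0→1: n1:part/t1/[-]
after 3 — deliver 1→0: ·
after 4 — deliver 0→2: n2:part/t1/[-]
after 5 — deliver 2→0: n0:coor/t1/[r]
after 6 — deliver 0→1: n1:part/t1/[r]
after 7 — timeout(0): n0:coor/t2/[r]
after 8 — deliver 0→2: n2:part/t1/[r]
after 9 — deliver 2→0: ·
after 10 — crash(1): n1:✗part/t1/[r]

1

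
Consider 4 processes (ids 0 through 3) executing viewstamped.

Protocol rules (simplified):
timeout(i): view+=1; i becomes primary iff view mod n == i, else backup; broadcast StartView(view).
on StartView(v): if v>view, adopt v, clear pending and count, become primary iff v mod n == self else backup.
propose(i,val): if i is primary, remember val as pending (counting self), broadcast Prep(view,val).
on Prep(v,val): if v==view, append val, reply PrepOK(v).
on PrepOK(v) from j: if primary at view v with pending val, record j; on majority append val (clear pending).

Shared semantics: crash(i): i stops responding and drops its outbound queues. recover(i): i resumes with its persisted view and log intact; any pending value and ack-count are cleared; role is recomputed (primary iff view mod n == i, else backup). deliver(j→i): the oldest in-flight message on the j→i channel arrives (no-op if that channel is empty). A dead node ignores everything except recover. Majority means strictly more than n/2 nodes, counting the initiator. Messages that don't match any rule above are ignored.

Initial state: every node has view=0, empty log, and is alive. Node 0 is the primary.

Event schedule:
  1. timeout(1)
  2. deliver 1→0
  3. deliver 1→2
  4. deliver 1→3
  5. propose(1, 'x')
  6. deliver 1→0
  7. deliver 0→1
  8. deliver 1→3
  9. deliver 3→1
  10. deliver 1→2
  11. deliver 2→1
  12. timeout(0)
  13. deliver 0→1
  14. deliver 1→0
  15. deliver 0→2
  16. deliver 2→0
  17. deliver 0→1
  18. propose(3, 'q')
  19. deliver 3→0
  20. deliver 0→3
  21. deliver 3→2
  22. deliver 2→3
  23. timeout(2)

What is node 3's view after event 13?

1

[1] timeout(1) → N1(prim v1 [-])
[2] deliver 1→0 → N0(back v1 [-])
[3] deliver 1→2 → N2(back v1 [-])
[4] deliver 1→3 → N3(back v1 [-])
[5] propose(1,'x') → ∅
[6] deliver 1→0 → N0(back v1 [x])
[7] deliver 0→1 → ∅
[8] deliver 1→3 → N3(back v1 [x])
[9] deliver 3→1 → N1(prim v1 [x])
[10] deliver 1→2 → N2(back v1 [x])
[11] deliver 2→1 → ∅
[12] timeout(0) → N0(back v2 [x])
[13] deliver 0→1 → N1(back v2 [x])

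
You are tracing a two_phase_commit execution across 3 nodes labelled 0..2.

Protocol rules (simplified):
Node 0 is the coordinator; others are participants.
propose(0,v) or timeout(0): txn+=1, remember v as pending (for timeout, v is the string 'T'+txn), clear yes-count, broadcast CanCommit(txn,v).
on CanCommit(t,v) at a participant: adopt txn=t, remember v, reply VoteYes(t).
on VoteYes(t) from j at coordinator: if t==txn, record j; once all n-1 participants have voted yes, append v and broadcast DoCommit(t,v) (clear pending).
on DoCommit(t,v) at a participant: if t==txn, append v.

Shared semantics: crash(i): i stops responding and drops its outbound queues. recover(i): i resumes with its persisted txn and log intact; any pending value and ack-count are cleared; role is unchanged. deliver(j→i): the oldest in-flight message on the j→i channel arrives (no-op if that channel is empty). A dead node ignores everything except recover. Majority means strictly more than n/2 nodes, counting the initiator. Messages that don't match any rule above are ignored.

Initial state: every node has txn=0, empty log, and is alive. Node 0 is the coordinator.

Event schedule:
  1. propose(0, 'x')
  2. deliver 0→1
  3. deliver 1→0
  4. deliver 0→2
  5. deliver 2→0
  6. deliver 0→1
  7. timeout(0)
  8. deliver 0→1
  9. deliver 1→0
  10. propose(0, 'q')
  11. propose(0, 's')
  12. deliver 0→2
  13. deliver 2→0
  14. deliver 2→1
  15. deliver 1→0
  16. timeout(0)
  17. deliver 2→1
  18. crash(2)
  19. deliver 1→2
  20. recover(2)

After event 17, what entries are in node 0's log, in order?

step 1 propose(0,'x'): 0={coor,t=1,log=-}
step 2 deliver 0→1: 1={part,t=1,log=-}
step 3 deliver 1→0: —
step 4 deliver 0→2: 2={part,t=1,log=-}
step 5 deliver 2→0: 0={coor,t=1,log=x}
step 6 deliver 0→1: 1={part,t=1,log=x}
step 7 timeout(0): 0={coor,t=2,log=x}
step 8 deliver 0→1: 1={part,t=2,log=x}
step 9 deliver 1→0: —
step 10 propose(0,'q'): 0={coor,t=3,log=x}
step 11 propose(0,'s'): 0={coor,t=4,log=x}
step 12 deliver 0→2: 2={part,t=1,log=x}
step 13 deliver 2→0: —
step 14 deliver 2→1: —
step 15 deliver 1→0: —
step 16 timeout(0): 0={coor,t=5,log=x}
step 17 deliver 2→1: —

x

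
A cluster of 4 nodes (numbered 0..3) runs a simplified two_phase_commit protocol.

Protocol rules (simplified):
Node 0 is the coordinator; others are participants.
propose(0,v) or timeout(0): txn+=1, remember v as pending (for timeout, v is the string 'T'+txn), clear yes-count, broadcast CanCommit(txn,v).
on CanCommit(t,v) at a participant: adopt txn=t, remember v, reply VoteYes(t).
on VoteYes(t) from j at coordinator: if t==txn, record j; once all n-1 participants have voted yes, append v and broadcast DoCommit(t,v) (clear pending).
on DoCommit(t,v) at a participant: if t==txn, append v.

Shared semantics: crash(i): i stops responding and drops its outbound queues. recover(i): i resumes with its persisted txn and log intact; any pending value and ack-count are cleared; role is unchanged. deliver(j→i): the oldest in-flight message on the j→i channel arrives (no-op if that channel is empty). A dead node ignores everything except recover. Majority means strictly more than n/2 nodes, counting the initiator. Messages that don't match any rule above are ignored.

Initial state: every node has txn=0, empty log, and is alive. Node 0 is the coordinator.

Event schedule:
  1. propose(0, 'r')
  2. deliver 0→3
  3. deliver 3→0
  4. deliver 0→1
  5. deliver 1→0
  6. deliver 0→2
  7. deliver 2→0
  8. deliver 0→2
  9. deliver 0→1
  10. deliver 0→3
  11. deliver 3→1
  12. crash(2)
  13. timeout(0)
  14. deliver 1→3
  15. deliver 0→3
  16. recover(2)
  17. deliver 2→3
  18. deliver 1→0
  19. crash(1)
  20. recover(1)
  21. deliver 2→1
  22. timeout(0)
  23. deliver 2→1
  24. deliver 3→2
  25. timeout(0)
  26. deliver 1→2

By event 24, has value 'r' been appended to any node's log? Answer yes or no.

[1] propose(0,'r') → N0(coor t1 [-])
[2] deliver 0→3 → N3(part t1 [-])
[3] deliver 3→0 → ∅
[4] deliver 0→1 → N1(part t1 [-])
[5] deliver 1→0 → ∅
[6] deliver 0→2 → N2(part t1 [-])
[7] deliver 2→0 → N0(coor t1 [r])
[8] deliver 0→2 → N2(part t1 [r])
[9] deliver 0→1 → N1(part t1 [r])
[10] deliver 0→3 → N3(part t1 [r])
[11] deliver 3→1 → ∅
[12] crash(2) → N2(✗part t1 [r])
[13] timeout(0) → N0(coor t2 [r])
[14] deliver 1→3 → ∅
[15] deliver 0→3 → N3(part t2 [r])
[16] recover(2) → N2(part t1 [r])
[17] deliver 2→3 → ∅
[18] deliver 1→0 → ∅
[19] crash(1) → N1(✗part t1 [r])
[20] recover(1) → N1(part t1 [r])
[21] deliver 2→1 → ∅
[22] timeout(0) → N0(coor t3 [r])
[23] deliver 2→1 → ∅
[24] deliver 3→2 → ∅

yes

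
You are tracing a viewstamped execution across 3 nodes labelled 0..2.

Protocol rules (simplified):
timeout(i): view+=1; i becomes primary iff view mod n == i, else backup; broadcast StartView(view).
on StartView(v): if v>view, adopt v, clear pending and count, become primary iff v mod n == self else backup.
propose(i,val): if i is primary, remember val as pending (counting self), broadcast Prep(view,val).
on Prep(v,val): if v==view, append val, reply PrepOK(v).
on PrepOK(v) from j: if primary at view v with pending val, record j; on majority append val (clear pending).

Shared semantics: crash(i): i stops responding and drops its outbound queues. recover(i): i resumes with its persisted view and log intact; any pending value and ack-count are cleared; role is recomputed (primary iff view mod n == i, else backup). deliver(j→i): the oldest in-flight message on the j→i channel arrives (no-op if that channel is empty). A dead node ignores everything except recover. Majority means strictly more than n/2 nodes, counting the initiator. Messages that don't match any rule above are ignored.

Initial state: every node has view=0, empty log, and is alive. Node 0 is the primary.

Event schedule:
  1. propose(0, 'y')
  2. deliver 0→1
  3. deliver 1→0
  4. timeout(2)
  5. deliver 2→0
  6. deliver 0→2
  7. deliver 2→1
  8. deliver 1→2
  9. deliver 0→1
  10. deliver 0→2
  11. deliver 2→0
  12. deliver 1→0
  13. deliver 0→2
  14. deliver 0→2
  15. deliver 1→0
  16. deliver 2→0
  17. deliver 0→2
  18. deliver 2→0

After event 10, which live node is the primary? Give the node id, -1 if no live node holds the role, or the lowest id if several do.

[1] propose(0,'y') → ∅
[2] deliver 0→1 → N1(back v0 [y])
[3] deliver 1→0 → N0(prim v0 [y])
[4] timeout(2) → N2(back v1 [-])
[5] deliver 2→0 → N0(back v1 [y])
[6] deliver 0→2 → ∅
[7] deliver 2→1 → N1(prim v1 [y])
[8] deliver 1→2 → ∅
[9] deliver 0→1 → ∅
[10] deliver 0→2 → ∅

1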